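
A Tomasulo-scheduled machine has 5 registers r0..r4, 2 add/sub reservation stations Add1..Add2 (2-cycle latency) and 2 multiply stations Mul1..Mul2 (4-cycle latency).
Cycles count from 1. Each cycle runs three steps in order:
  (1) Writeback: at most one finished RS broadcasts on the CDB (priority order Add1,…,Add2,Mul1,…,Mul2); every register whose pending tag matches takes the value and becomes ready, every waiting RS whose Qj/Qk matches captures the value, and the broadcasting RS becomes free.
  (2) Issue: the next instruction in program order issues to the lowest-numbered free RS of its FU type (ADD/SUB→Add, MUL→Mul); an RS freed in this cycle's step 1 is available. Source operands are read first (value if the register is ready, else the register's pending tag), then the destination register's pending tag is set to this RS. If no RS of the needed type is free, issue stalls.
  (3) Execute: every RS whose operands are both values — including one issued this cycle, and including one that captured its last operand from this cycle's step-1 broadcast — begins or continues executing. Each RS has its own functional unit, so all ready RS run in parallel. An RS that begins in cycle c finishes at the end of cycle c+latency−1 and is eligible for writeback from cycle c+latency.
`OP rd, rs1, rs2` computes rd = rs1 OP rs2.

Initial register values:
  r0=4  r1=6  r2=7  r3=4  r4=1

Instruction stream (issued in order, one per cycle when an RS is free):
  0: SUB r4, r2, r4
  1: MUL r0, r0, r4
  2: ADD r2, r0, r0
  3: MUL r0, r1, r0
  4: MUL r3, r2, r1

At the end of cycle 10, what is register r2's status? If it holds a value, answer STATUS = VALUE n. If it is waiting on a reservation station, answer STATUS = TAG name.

c1: issue SUB r4<-Add1 | r0:4,r1:6,r2:7,r3:4,r4:Add1
c2: issue MUL r0<-Mul1 | r0:Mul1,r1:6,r2:7,r3:4,r4:Add1
c3: CDB Add1=6; issue ADD r2<-Add1 | r0:Mul1,r1:6,r2:Add1,r3:4,r4:6
c4: issue MUL r0<-Mul2 | r0:Mul2,r1:6,r2:Add1,r3:4,r4:6
c5: stall | r0:Mul2,r1:6,r2:Add1,r3:4,r4:6
c6: stall | r0:Mul2,r1:6,r2:Add1,r3:4,r4:6
c7: CDB Mul1=24; issue MUL r3<-Mul1 | r0:Mul2,r1:6,r2:Add1,r3:Mul1,r4:6
c8: - | r0:Mul2,r1:6,r2:Add1,r3:Mul1,r4:6
c9: CDB Add1=48 | r0:Mul2,r1:6,r2:48,r3:Mul1,r4:6
c10: - | r0:Mul2,r1:6,r2:48,r3:Mul1,r4:6

STATUS = VALUE 48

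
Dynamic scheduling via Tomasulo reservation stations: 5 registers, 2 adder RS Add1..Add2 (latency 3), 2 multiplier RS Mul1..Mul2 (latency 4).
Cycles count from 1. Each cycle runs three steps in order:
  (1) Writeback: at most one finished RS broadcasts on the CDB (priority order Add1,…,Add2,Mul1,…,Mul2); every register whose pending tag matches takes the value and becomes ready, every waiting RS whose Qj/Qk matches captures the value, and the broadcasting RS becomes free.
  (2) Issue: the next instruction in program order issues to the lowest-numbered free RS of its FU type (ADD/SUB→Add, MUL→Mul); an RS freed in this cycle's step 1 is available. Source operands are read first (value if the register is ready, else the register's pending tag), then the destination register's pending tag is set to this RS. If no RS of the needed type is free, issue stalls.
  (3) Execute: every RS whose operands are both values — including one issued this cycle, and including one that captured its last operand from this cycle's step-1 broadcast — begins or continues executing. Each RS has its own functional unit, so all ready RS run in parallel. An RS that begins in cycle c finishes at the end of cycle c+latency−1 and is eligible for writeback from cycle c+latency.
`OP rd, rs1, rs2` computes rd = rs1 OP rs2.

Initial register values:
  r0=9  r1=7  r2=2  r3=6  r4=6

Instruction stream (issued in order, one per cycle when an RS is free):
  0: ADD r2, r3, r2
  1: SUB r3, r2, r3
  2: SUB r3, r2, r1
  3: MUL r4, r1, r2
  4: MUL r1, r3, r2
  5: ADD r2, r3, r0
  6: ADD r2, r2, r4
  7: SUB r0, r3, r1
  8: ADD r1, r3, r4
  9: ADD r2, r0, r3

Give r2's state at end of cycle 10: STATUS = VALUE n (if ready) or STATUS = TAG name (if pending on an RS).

c1: issue ADD r2<-Add1 | r0:9,r1:7,r2:Add1,r3:6,r4:6
c2: issue SUB r3<-Add2 | r0:9,r1:7,r2:Add1,r3:Add2,r4:6
c3: stall | r0:9,r1:7,r2:Add1,r3:Add2,r4:6
c4: CDB Add1=8; issue SUB r3<-Add1 | r0:9,r1:7,r2:8,r3:Add1,r4:6
c5: issue MUL r4<-Mul1 | r0:9,r1:7,r2:8,r3:Add1,r4:Mul1
c6: issue MUL r1<-Mul2 | r0:9,r1:Mul2,r2:8,r3:Add1,r4:Mul1
c7: CDB Add1=1; issue ADD r2<-Add1 | r0:9,r1:Mul2,r2:Add1,r3:1,r4:Mul1
c8: CDB Add2=2; issue ADD r2<-Add2 | r0:9,r1:Mul2,r2:Add2,r3:1,r4:Mul1
c9: CDB Mul1=56; stall | r0:9,r1:Mul2,r2:Add2,r3:1,r4:56
c10: CDB Add1=10; issue SUB r0<-Add1 | r0:Add1,r1:Mul2,r2:Add2,r3:1,r4:56

STATUS = TAG Add2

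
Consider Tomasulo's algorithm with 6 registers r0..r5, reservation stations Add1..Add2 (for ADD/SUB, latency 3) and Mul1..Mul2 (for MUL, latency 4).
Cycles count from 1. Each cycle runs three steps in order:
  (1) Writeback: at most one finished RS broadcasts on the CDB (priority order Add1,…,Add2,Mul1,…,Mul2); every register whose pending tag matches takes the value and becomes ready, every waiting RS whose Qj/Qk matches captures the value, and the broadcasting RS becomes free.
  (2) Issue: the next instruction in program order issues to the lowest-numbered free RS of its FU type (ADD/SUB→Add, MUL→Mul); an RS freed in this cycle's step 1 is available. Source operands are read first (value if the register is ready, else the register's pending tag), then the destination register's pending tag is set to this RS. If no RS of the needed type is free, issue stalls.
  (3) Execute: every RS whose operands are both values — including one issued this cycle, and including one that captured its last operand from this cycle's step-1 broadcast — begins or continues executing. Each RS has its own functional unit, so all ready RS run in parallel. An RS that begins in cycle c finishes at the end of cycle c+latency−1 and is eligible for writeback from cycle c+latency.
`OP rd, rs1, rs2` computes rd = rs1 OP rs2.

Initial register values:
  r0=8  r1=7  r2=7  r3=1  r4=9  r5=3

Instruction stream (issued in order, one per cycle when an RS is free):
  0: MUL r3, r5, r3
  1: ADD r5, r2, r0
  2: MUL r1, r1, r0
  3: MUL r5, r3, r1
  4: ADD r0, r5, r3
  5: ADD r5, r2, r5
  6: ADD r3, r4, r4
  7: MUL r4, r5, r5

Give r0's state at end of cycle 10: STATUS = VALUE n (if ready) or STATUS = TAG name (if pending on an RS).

STATUS = TAG Add1

  c1: issue MUL r3<-Mul1  regs: r0:8,r1:7,r2:7,r3:Mul1,r4:9,r5:3
  c2: issue ADD r5<-Add1  regs: r0:8,r1:7,r2:7,r3:Mul1,r4:9,r5:Add1
  c3: issue MUL r1<-Mul2  regs: r0:8,r1:Mul2,r2:7,r3:Mul1,r4:9,r5:Add1
  c4: stall  regs: r0:8,r1:Mul2,r2:7,r3:Mul1,r4:9,r5:Add1
  c5: CDB Add1=15; stall  regs: r0:8,r1:Mul2,r2:7,r3:Mul1,r4:9,r5:15
  c6: CDB Mul1=3; issue MUL r5<-Mul1  regs: r0:8,r1:Mul2,r2:7,r3:3,r4:9,r5:Mul1
  c7: CDB Mul2=56; issue ADD r0<-Add1  regs: r0:Add1,r1:56,r2:7,r3:3,r4:9,r5:Mul1
  c8: issue ADD r5<-Add2  regs: r0:Add1,r1:56,r2:7,r3:3,r4:9,r5:Add2
  c9: stall  regs: r0:Add1,r1:56,r2:7,r3:3,r4:9,r5:Add2
  c10: stall  regs: r0:Add1,r1:56,r2:7,r3:3,r4:9,r5:Add2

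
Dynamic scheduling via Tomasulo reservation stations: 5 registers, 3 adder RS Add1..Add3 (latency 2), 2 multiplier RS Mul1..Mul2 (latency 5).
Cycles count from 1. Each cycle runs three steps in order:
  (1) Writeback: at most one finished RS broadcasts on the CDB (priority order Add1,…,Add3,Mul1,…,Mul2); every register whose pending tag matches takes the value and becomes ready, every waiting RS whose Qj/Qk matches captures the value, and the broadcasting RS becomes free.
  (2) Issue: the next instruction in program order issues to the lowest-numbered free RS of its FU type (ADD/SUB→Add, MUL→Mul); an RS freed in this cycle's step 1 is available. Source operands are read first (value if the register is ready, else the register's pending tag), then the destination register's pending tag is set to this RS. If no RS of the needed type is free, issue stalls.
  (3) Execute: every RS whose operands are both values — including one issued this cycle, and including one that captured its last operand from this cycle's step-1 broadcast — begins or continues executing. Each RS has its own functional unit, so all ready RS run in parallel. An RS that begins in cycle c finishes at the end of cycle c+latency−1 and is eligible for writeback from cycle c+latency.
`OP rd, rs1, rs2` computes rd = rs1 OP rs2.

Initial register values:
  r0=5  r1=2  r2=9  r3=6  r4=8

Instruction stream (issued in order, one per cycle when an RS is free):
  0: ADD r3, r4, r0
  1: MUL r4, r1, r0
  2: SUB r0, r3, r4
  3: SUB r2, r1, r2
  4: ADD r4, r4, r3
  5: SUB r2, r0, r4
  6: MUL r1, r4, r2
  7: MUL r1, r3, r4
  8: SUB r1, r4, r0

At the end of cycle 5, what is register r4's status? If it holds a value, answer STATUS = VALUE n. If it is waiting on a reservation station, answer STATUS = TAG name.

STATUS = TAG Add3

cycle 1: issue ADD r3<-Add1 // r0:5,r1:2,r2:9,r3:Add1,r4:8
cycle 2: issue MUL r4<-Mul1 // r0:5,r1:2,r2:9,r3:Add1,r4:Mul1
cycle 3: CDB Add1=13; issue SUB r0<-Add1 // r0:Add1,r1:2,r2:9,r3:13,r4:Mul1
cycle 4: issue SUB r2<-Add2 // r0:Add1,r1:2,r2:Add2,r3:13,r4:Mul1
cycle 5: issue ADD r4<-Add3 // r0:Add1,r1:2,r2:Add2,r3:13,r4:Add3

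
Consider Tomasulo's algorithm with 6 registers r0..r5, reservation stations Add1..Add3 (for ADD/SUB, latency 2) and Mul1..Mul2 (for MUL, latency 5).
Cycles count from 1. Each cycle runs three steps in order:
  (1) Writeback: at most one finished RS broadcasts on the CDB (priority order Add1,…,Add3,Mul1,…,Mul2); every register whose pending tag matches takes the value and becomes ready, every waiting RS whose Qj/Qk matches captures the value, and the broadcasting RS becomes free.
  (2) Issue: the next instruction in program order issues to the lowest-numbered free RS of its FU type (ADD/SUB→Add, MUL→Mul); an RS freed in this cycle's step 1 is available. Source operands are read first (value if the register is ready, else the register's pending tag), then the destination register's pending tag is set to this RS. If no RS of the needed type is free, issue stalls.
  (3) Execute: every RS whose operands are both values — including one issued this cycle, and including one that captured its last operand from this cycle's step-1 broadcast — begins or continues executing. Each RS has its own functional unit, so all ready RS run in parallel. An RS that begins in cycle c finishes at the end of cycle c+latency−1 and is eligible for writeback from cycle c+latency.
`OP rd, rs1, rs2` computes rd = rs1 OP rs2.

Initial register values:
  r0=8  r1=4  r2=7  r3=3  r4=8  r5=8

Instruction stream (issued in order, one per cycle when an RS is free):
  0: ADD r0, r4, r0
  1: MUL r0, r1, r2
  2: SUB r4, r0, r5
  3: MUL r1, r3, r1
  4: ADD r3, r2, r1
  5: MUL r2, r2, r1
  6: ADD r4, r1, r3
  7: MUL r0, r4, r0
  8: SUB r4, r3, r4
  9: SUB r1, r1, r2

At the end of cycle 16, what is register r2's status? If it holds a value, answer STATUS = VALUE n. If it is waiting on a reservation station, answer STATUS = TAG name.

  c1: issue ADD r0<-Add1  regs: r0:Add1,r1:4,r2:7,r3:3,r4:8,r5:8
  c2: issue MUL r0<-Mul1  regs: r0:Mul1,r1:4,r2:7,r3:3,r4:8,r5:8
  c3: CDB Add1=16; issue SUB r4<-Add1  regs: r0:Mul1,r1:4,r2:7,r3:3,r4:Add1,r5:8
  c4: issue MUL r1<-Mul2  regs: r0:Mul1,r1:Mul2,r2:7,r3:3,r4:Add1,r5:8
  c5: issue ADD r3<-Add2  regs: r0:Mul1,r1:Mul2,r2:7,r3:Add2,r4:Add1,r5:8
  c6: stall  regs: r0:Mul1,r1:Mul2,r2:7,r3:Add2,r4:Add1,r5:8
  c7: CDB Mul1=28; issue MUL r2<-Mul1  regs: r0:28,r1:Mul2,r2:Mul1,r3:Add2,r4:Add1,r5:8
  c8: issue ADD r4<-Add3  regs: r0:28,r1:Mul2,r2:Mul1,r3:Add2,r4:Add3,r5:8
  c9: CDB Add1=20; stall  regs: r0:28,r1:Mul2,r2:Mul1,r3:Add2,r4:Add3,r5:8
  c10: CDB Mul2=12; issue MUL r0<-Mul2  regs: r0:Mul2,r1:12,r2:Mul1,r3:Add2,r4:Add3,r5:8
  c11: issue SUB r4<-Add1  regs: r0:Mul2,r1:12,r2:Mul1,r3:Add2,r4:Add1,r5:8
  c12: CDB Add2=19; issue SUB r1<-Add2  regs: r0:Mul2,r1:Add2,r2:Mul1,r3:19,r4:Add1,r5:8
  c13: -  regs: r0:Mul2,r1:Add2,r2:Mul1,r3:19,r4:Add1,r5:8
  c14: CDB Add3=31  regs: r0:Mul2,r1:Add2,r2:Mul1,r3:19,r4:Add1,r5:8
  c15: CDB Mul1=84  regs: r0:Mul2,r1:Add2,r2:84,r3:19,r4:Add1,r5:8
  c16: CDB Add1=-12  regs: r0:Mul2,r1:Add2,r2:84,r3:19,r4:-12,r5:8

STATUS = VALUE 84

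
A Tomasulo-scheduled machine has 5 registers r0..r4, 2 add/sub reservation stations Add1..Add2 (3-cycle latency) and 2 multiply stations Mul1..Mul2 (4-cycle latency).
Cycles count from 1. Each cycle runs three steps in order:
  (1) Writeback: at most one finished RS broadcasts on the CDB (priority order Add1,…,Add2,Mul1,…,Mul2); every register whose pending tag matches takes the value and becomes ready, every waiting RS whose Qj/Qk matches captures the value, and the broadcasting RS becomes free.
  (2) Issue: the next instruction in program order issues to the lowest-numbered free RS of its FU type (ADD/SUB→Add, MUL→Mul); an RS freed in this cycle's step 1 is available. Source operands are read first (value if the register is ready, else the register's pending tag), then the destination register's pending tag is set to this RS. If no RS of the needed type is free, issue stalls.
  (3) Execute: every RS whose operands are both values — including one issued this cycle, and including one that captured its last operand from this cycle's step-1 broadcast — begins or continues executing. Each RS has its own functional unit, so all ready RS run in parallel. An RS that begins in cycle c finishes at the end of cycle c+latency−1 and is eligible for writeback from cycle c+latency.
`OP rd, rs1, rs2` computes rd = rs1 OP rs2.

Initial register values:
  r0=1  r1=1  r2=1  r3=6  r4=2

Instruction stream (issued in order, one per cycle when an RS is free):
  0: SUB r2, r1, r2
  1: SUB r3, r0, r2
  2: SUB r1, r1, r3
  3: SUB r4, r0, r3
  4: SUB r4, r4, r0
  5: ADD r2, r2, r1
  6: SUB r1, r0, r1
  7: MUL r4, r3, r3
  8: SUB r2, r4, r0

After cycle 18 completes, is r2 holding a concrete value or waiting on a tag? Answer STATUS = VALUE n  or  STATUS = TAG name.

cycle 1: issue SUB r2<-Add1 // r0:1,r1:1,r2:Add1,r3:6,r4:2
cycle 2: issue SUB r3<-Add2 // r0:1,r1:1,r2:Add1,r3:Add2,r4:2
cycle 3: stall // r0:1,r1:1,r2:Add1,r3:Add2,r4:2
cycle 4: CDB Add1=0; issue SUB r1<-Add1 // r0:1,r1:Add1,r2:0,r3:Add2,r4:2
cycle 5: stall // r0:1,r1:Add1,r2:0,r3:Add2,r4:2
cycle 6: stall // r0:1,r1:Add1,r2:0,r3:Add2,r4:2
cycle 7: CDB Add2=1; issue SUB r4<-Add2 // r0:1,r1:Add1,r2:0,r3:1,r4:Add2
cycle 8: stall // r0:1,r1:Add1,r2:0,r3:1,r4:Add2
cycle 9: stall // r0:1,r1:Add1,r2:0,r3:1,r4:Add2
cycle 10: CDB Add1=0; issue SUB r4<-Add1 // r0:1,r1:0,r2:0,r3:1,r4:Add1
cycle 11: CDB Add2=0; issue ADD r2<-Add2 // r0:1,r1:0,r2:Add2,r3:1,r4:Add1
cycle 12: stall // r0:1,r1:0,r2:Add2,r3:1,r4:Add1
cycle 13: stall // r0:1,r1:0,r2:Add2,r3:1,r4:Add1
cycle 14: CDB Add1=-1; issue SUB r1<-Add1 // r0:1,r1:Add1,r2:Add2,r3:1,r4:-1
cycle 15: CDB Add2=0; issue MUL r4<-Mul1 // r0:1,r1:Add1,r2:0,r3:1,r4:Mul1
cycle 16: issue SUB r2<-Add2 // r0:1,r1:Add1,r2:Add2,r3:1,r4:Mul1
cycle 17: CDB Add1=1 // r0:1,r1:1,r2:Add2,r3:1,r4:Mul1
cycle 18: - // r0:1,r1:1,r2:Add2,r3:1,r4:Mul1

STATUS = TAG Add2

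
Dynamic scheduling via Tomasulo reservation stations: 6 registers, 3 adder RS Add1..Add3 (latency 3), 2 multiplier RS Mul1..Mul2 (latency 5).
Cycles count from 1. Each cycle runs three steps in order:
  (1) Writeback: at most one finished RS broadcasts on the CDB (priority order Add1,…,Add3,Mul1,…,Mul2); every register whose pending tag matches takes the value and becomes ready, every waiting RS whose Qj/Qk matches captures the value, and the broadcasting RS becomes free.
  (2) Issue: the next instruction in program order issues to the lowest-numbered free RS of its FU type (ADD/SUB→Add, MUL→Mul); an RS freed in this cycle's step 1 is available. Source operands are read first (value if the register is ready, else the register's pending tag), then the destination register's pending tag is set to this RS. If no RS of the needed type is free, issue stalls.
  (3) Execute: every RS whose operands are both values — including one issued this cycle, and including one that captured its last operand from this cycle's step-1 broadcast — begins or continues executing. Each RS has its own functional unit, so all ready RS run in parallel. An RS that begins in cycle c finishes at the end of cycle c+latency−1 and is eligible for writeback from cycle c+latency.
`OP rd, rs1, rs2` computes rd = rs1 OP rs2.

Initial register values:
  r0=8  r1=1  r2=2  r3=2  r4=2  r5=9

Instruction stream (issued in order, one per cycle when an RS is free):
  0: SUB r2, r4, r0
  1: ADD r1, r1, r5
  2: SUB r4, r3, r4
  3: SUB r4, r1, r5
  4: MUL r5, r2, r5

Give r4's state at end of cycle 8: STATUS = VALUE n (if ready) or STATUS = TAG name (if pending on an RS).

cycle 1: issue SUB r2<-Add1 // r0:8,r1:1,r2:Add1,r3:2,r4:2,r5:9
cycle 2: issue ADD r1<-Add2 // r0:8,r1:Add2,r2:Add1,r3:2,r4:2,r5:9
cycle 3: issue SUB r4<-Add3 // r0:8,r1:Add2,r2:Add1,r3:2,r4:Add3,r5:9
cycle 4: CDB Add1=-6; issue SUB r4<-Add1 // r0:8,r1:Add2,r2:-6,r3:2,r4:Add1,r5:9
cycle 5: CDB Add2=10; issue MUL r5<-Mul1 // r0:8,r1:10,r2:-6,r3:2,r4:Add1,r5:Mul1
cycle 6: CDB Add3=0 // r0:8,r1:10,r2:-6,r3:2,r4:Add1,r5:Mul1
cycle 7: - // r0:8,r1:10,r2:-6,r3:2,r4:Add1,r5:Mul1
cycle 8: CDB Add1=1 // r0:8,r1:10,r2:-6,r3:2,r4:1,r5:Mul1

STATUS = VALUE 1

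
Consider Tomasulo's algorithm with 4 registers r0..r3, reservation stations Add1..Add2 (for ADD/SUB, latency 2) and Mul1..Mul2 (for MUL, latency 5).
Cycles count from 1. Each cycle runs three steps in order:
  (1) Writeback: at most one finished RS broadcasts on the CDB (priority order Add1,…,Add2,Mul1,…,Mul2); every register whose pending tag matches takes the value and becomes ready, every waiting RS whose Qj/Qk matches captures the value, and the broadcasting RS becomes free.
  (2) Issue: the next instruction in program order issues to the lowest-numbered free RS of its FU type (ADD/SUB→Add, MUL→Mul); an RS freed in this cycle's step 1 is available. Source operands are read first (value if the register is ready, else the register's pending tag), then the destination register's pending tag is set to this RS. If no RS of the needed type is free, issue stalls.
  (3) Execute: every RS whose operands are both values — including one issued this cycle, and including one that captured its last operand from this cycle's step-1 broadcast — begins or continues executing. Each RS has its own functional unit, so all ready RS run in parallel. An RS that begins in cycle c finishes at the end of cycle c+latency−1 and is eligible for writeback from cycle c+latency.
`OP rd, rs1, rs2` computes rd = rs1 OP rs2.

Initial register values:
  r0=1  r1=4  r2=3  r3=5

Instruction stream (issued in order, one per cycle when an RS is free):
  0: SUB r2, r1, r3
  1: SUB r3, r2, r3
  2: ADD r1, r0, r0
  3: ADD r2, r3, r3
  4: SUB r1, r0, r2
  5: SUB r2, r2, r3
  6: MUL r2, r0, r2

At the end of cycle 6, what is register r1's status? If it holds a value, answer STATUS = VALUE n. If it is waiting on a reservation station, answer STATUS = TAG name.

STATUS = TAG Add2

cycle 1: issue SUB r2<-Add1 // r0:1,r1:4,r2:Add1,r3:5
cycle 2: issue SUB r3<-Add2 // r0:1,r1:4,r2:Add1,r3:Add2
cycle 3: CDB Add1=-1; issue ADD r1<-Add1 // r0:1,r1:Add1,r2:-1,r3:Add2
cycle 4: stall // r0:1,r1:Add1,r2:-1,r3:Add2
cycle 5: CDB Add1=2; issue ADD r2<-Add1 // r0:1,r1:2,r2:Add1,r3:Add2
cycle 6: CDB Add2=-6; issue SUB r1<-Add2 // r0:1,r1:Add2,r2:Add1,r3:-6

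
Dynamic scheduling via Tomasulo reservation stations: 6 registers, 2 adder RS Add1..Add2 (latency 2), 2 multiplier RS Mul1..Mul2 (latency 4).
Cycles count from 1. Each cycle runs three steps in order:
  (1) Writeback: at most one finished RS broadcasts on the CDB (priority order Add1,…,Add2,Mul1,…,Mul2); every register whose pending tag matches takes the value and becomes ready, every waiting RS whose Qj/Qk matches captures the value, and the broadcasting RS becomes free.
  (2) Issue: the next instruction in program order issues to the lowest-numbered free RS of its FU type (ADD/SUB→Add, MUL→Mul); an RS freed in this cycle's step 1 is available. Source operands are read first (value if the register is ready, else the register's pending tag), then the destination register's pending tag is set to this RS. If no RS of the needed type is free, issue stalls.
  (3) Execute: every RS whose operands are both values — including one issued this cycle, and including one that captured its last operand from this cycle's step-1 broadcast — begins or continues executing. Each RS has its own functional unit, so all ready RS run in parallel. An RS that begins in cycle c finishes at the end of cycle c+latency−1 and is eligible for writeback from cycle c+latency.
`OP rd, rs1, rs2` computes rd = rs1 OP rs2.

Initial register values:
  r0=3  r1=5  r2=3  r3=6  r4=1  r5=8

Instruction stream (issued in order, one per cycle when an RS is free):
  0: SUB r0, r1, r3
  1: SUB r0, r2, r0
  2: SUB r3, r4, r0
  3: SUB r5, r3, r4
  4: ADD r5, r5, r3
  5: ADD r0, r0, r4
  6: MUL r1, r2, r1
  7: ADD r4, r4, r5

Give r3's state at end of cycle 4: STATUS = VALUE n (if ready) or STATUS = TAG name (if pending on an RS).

cycle 1: issue SUB r0<-Add1 // r0:Add1,r1:5,r2:3,r3:6,r4:1,r5:8
cycle 2: issue SUB r0<-Add2 // r0:Add2,r1:5,r2:3,r3:6,r4:1,r5:8
cycle 3: CDB Add1=-1; issue SUB r3<-Add1 // r0:Add2,r1:5,r2:3,r3:Add1,r4:1,r5:8
cycle 4: stall // r0:Add2,r1:5,r2:3,r3:Add1,r4:1,r5:8

STATUS = TAG Add1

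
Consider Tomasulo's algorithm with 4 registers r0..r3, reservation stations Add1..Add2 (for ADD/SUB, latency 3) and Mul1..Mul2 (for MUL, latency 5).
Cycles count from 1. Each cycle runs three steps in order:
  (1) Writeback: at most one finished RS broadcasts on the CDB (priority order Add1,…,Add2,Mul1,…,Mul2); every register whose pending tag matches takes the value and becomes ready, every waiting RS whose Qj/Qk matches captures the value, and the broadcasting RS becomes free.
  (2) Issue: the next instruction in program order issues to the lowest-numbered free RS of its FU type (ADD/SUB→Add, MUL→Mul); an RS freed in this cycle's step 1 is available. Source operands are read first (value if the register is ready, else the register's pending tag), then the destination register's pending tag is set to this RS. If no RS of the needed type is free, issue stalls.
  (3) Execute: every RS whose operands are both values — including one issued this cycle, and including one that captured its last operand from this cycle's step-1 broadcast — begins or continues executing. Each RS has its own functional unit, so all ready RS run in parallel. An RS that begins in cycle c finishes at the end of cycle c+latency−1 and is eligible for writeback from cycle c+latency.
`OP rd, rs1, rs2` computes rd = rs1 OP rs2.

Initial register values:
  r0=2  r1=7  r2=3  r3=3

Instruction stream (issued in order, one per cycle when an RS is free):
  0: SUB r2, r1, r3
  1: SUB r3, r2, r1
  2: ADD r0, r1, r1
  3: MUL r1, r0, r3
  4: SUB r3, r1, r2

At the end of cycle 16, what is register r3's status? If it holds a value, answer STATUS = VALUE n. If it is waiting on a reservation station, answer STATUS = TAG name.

STATUS = VALUE -46

c1: issue SUB r2<-Add1 | r0:2,r1:7,r2:Add1,r3:3
c2: issue SUB r3<-Add2 | r0:2,r1:7,r2:Add1,r3:Add2
c3: stall | r0:2,r1:7,r2:Add1,r3:Add2
c4: CDB Add1=4; issue ADD r0<-Add1 | r0:Add1,r1:7,r2:4,r3:Add2
c5: issue MUL r1<-Mul1 | r0:Add1,r1:Mul1,r2:4,r3:Add2
c6: stall | r0:Add1,r1:Mul1,r2:4,r3:Add2
c7: CDB Add1=14; issue SUB r3<-Add1 | r0:14,r1:Mul1,r2:4,r3:Add1
c8: CDB Add2=-3 | r0:14,r1:Mul1,r2:4,r3:Add1
c9: - | r0:14,r1:Mul1,r2:4,r3:Add1
c10: - | r0:14,r1:Mul1,r2:4,r3:Add1
c11: - | r0:14,r1:Mul1,r2:4,r3:Add1
c12: - | r0:14,r1:Mul1,r2:4,r3:Add1
c13: CDB Mul1=-42 | r0:14,r1:-42,r2:4,r3:Add1
c14: - | r0:14,r1:-42,r2:4,r3:Add1
c15: - | r0:14,r1:-42,r2:4,r3:Add1
c16: CDB Add1=-46 | r0:14,r1:-42,r2:4,r3:-46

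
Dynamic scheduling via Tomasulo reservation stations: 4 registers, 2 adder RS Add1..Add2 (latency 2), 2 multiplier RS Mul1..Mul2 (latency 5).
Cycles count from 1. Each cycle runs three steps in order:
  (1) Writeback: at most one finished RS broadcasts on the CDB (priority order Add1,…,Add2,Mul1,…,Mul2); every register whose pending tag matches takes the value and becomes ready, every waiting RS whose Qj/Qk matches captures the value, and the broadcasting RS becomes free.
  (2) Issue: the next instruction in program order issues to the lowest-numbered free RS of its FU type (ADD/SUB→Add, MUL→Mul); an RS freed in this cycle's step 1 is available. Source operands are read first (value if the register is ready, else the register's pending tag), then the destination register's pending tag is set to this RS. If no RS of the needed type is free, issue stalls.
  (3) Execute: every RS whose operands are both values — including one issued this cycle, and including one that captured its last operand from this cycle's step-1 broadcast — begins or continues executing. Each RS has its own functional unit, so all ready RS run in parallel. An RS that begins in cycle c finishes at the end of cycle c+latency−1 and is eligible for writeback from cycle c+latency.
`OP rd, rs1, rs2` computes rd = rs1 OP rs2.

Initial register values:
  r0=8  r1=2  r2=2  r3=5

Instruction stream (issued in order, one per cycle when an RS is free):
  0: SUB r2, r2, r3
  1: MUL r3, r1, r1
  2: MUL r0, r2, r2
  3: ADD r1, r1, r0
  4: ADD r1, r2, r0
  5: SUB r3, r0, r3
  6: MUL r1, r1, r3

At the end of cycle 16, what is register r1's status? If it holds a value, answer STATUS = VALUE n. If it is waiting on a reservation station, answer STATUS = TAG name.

cycle 1: issue SUB r2<-Add1 // r0:8,r1:2,r2:Add1,r3:5
cycle 2: issue MUL r3<-Mul1 // r0:8,r1:2,r2:Add1,r3:Mul1
cycle 3: CDB Add1=-3; issue MUL r0<-Mul2 // r0:Mul2,r1:2,r2:-3,r3:Mul1
cycle 4: issue ADD r1<-Add1 // r0:Mul2,r1:Add1,r2:-3,r3:Mul1
cycle 5: issue ADD r1<-Add2 // r0:Mul2,r1:Add2,r2:-3,r3:Mul1
cycle 6: stall // r0:Mul2,r1:Add2,r2:-3,r3:Mul1
cycle 7: CDB Mul1=4; stall // r0:Mul2,r1:Add2,r2:-3,r3:4
cycle 8: CDB Mul2=9; stall // r0:9,r1:Add2,r2:-3,r3:4
cycle 9: stall // r0:9,r1:Add2,r2:-3,r3:4
cycle 10: CDB Add1=11; issue SUB r3<-Add1 // r0:9,r1:Add2,r2:-3,r3:Add1
cycle 11: CDB Add2=6; issue MUL r1<-Mul1 // r0:9,r1:Mul1,r2:-3,r3:Add1
cycle 12: CDB Add1=5 // r0:9,r1:Mul1,r2:-3,r3:5
cycle 13: - // r0:9,r1:Mul1,r2:-3,r3:5
cycle 14: - // r0:9,r1:Mul1,r2:-3,r3:5
cycle 15: - // r0:9,r1:Mul1,r2:-3,r3:5
cycle 16: - // r0:9,r1:Mul1,r2:-3,r3:5

STATUS = TAG Mul1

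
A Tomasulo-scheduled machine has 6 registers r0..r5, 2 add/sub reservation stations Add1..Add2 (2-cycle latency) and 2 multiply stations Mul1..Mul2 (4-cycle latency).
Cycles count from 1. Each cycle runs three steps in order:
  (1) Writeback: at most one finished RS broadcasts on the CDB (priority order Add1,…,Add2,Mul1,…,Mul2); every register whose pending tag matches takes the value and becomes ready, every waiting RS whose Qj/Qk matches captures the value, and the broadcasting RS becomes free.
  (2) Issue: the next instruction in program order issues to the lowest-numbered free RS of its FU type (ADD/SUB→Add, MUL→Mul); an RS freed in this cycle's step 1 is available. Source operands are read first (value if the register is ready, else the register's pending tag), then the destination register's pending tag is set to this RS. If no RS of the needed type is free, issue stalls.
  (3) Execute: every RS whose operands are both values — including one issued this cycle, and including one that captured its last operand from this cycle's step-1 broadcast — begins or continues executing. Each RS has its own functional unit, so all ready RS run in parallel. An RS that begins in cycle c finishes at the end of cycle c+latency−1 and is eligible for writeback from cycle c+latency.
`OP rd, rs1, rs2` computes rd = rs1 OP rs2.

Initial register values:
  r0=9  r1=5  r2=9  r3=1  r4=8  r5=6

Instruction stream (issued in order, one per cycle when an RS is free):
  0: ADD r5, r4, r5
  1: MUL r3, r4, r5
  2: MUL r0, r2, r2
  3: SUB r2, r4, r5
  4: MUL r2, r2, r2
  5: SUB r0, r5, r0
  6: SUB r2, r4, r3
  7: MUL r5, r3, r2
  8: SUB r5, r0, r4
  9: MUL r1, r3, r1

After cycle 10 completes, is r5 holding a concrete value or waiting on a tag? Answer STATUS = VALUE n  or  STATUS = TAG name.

STATUS = TAG Mul2

c1: issue ADD r5<-Add1 | r0:9,r1:5,r2:9,r3:1,r4:8,r5:Add1
c2: issue MUL r3<-Mul1 | r0:9,r1:5,r2:9,r3:Mul1,r4:8,r5:Add1
c3: CDB Add1=14; issue MUL r0<-Mul2 | r0:Mul2,r1:5,r2:9,r3:Mul1,r4:8,r5:14
c4: issue SUB r2<-Add1 | r0:Mul2,r1:5,r2:Add1,r3:Mul1,r4:8,r5:14
c5: stall | r0:Mul2,r1:5,r2:Add1,r3:Mul1,r4:8,r5:14
c6: CDB Add1=-6; stall | r0:Mul2,r1:5,r2:-6,r3:Mul1,r4:8,r5:14
c7: CDB Mul1=112; issue MUL r2<-Mul1 | r0:Mul2,r1:5,r2:Mul1,r3:112,r4:8,r5:14
c8: CDB Mul2=81; issue SUB r0<-Add1 | r0:Add1,r1:5,r2:Mul1,r3:112,r4:8,r5:14
c9: issue SUB r2<-Add2 | r0:Add1,r1:5,r2:Add2,r3:112,r4:8,r5:14
c10: CDB Add1=-67; issue MUL r5<-Mul2 | r0:-67,r1:5,r2:Add2,r3:112,r4:8,r5:Mul2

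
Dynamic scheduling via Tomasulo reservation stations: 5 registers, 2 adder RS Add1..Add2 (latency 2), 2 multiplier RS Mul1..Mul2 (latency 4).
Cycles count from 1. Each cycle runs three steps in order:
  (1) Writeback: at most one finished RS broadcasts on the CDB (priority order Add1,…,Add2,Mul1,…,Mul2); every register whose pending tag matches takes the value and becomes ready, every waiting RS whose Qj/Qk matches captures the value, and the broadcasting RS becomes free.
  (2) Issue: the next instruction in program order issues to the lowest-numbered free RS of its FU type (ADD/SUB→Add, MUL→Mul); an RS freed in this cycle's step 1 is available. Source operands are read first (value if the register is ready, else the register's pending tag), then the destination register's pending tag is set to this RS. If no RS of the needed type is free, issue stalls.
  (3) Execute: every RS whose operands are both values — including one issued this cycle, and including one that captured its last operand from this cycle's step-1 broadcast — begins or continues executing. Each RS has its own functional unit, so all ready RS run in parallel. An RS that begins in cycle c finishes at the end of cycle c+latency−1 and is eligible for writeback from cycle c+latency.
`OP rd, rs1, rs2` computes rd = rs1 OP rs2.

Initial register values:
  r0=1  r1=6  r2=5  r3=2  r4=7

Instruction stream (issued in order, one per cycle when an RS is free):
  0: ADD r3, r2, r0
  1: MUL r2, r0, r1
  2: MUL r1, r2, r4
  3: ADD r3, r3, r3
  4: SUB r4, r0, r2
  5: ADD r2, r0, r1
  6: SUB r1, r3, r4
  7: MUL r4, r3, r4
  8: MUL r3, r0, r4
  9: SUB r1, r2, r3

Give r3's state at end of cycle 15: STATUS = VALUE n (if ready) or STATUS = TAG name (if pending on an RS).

  c1: issue ADD r3<-Add1  regs: r0:1,r1:6,r2:5,r3:Add1,r4:7
  c2: issue MUL r2<-Mul1  regs: r0:1,r1:6,r2:Mul1,r3:Add1,r4:7
  c3: CDB Add1=6; issue MUL r1<-Mul2  regs: r0:1,r1:Mul2,r2:Mul1,r3:6,r4:7
  c4: issue ADD r3<-Add1  regs: r0:1,r1:Mul2,r2:Mul1,r3:Add1,r4:7
  c5: issue SUB r4<-Add2  regs: r0:1,r1:Mul2,r2:Mul1,r3:Add1,r4:Add2
  c6: CDB Add1=12; issue ADD r2<-Add1  regs: r0:1,r1:Mul2,r2:Add1,r3:12,r4:Add2
  c7: CDB Mul1=6; stall  regs: r0:1,r1:Mul2,r2:Add1,r3:12,r4:Add2
  c8: stall  regs: r0:1,r1:Mul2,r2:Add1,r3:12,r4:Add2
  c9: CDB Add2=-5; issue SUB r1<-Add2  regs: r0:1,r1:Add2,r2:Add1,r3:12,r4:-5
  c10: issue MUL r4<-Mul1  regs: r0:1,r1:Add2,r2:Add1,r3:12,r4:Mul1
  c11: CDB Add2=17; stall  regs: r0:1,r1:17,r2:Add1,r3:12,r4:Mul1
  c12: CDB Mul2=42; issue MUL r3<-Mul2  regs: r0:1,r1:17,r2:Add1,r3:Mul2,r4:Mul1
  c13: issue SUB r1<-Add2  regs: r0:1,r1:Add2,r2:Add1,r3:Mul2,r4:Mul1
  c14: CDB Add1=43  regs: r0:1,r1:Add2,r2:43,r3:Mul2,r4:Mul1
  c15: CDB Mul1=-60  regs: r0:1,r1:Add2,r2:43,r3:Mul2,r4:-60

STATUS = TAG Mul2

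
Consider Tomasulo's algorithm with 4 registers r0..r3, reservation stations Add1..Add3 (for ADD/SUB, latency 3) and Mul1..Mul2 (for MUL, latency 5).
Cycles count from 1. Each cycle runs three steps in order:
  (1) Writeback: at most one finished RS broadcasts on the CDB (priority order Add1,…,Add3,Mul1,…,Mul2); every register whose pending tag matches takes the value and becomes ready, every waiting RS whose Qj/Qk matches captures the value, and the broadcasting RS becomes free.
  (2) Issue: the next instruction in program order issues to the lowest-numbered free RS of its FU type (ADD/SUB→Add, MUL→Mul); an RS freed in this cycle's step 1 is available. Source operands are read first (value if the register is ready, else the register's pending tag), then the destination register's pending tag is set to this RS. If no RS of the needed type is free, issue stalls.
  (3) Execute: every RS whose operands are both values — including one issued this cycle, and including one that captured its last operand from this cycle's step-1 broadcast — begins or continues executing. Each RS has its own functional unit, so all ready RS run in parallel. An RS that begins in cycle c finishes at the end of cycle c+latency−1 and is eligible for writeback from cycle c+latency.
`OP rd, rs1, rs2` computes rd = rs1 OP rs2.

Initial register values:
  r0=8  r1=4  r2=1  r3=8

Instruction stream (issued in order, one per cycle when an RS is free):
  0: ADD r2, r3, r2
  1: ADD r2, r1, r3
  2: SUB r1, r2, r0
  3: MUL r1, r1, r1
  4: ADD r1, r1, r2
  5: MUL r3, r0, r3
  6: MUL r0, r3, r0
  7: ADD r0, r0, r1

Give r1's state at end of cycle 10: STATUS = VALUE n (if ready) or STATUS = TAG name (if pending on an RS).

STATUS = TAG Add1

  c1: issue ADD r2<-Add1  regs: r0:8,r1:4,r2:Add1,r3:8
  c2: issue ADD r2<-Add2  regs: r0:8,r1:4,r2:Add2,r3:8
  c3: issue SUB r1<-Add3  regs: r0:8,r1:Add3,r2:Add2,r3:8
  c4: CDB Add1=9; issue MUL r1<-Mul1  regs: r0:8,r1:Mul1,r2:Add2,r3:8
  c5: CDB Add2=12; issue ADD r1<-Add1  regs: r0:8,r1:Add1,r2:12,r3:8
  c6: issue MUL r3<-Mul2  regs: r0:8,r1:Add1,r2:12,r3:Mul2
  c7: stall  regs: r0:8,r1:Add1,r2:12,r3:Mul2
  c8: CDB Add3=4; stall  regs: r0:8,r1:Add1,r2:12,r3:Mul2
  c9: stall  regs: r0:8,r1:Add1,r2:12,r3:Mul2
  c10: stall  regs: r0:8,r1:Add1,r2:12,r3:Mul2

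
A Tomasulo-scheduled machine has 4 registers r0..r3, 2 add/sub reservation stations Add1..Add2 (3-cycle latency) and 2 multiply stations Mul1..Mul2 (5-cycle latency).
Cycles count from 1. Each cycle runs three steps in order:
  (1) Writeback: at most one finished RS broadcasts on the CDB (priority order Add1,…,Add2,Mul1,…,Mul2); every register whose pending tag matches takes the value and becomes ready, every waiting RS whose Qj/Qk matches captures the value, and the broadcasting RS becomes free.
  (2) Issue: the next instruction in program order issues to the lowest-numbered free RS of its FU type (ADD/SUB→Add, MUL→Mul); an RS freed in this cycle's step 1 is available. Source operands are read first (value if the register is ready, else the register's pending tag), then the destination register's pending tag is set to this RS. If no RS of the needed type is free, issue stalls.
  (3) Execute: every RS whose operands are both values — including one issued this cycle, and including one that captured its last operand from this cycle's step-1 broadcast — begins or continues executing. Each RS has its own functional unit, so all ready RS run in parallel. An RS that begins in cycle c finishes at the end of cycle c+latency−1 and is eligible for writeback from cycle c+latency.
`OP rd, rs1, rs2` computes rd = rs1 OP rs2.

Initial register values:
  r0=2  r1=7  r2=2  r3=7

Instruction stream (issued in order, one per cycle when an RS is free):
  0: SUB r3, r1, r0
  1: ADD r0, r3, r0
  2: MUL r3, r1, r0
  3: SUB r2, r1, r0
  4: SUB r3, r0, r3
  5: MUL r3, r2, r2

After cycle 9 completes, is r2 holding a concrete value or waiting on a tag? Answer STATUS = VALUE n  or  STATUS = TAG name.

STATUS = TAG Add1

  c1: issue SUB r3<-Add1  regs: r0:2,r1:7,r2:2,r3:Add1
  c2: issue ADD r0<-Add2  regs: r0:Add2,r1:7,r2:2,r3:Add1
  c3: issue MUL r3<-Mul1  regs: r0:Add2,r1:7,r2:2,r3:Mul1
  c4: CDB Add1=5; issue SUB r2<-Add1  regs: r0:Add2,r1:7,r2:Add1,r3:Mul1
  c5: stall  regs: r0:Add2,r1:7,r2:Add1,r3:Mul1
  c6: stall  regs: r0:Add2,r1:7,r2:Add1,r3:Mul1
  c7: CDB Add2=7; issue SUB r3<-Add2  regs: r0:7,r1:7,r2:Add1,r3:Add2
  c8: issue MUL r3<-Mul2  regs: r0:7,r1:7,r2:Add1,r3:Mul2
  c9: -  regs: r0:7,r1:7,r2:Add1,r3:Mul2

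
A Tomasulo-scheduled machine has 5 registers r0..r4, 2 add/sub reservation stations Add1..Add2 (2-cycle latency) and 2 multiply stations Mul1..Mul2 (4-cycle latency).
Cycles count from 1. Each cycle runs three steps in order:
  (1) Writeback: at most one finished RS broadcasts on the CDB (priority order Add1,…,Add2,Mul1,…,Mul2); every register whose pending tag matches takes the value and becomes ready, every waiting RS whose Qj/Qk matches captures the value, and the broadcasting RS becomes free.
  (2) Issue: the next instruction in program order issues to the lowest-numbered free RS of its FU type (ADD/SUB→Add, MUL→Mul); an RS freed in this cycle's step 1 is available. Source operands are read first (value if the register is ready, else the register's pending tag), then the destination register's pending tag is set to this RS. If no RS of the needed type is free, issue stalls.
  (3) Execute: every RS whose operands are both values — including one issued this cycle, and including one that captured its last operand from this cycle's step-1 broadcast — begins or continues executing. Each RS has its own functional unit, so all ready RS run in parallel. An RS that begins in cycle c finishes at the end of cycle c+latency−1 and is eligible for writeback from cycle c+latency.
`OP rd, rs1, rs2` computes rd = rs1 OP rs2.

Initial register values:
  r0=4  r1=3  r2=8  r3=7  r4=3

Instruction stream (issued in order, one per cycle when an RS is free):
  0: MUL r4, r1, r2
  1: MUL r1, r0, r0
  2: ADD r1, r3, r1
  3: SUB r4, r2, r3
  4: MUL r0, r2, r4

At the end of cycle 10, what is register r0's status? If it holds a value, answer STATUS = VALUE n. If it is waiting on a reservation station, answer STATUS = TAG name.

STATUS = VALUE 8

c1: issue MUL r4<-Mul1 | r0:4,r1:3,r2:8,r3:7,r4:Mul1
c2: issue MUL r1<-Mul2 | r0:4,r1:Mul2,r2:8,r3:7,r4:Mul1
c3: issue ADD r1<-Add1 | r0:4,r1:Add1,r2:8,r3:7,r4:Mul1
c4: issue SUB r4<-Add2 | r0:4,r1:Add1,r2:8,r3:7,r4:Add2
c5: CDB Mul1=24; issue MUL r0<-Mul1 | r0:Mul1,r1:Add1,r2:8,r3:7,r4:Add2
c6: CDB Add2=1 | r0:Mul1,r1:Add1,r2:8,r3:7,r4:1
c7: CDB Mul2=16 | r0:Mul1,r1:Add1,r2:8,r3:7,r4:1
c8: - | r0:Mul1,r1:Add1,r2:8,r3:7,r4:1
c9: CDB Add1=23 | r0:Mul1,r1:23,r2:8,r3:7,r4:1
c10: CDB Mul1=8 | r0:8,r1:23,r2:8,r3:7,r4:1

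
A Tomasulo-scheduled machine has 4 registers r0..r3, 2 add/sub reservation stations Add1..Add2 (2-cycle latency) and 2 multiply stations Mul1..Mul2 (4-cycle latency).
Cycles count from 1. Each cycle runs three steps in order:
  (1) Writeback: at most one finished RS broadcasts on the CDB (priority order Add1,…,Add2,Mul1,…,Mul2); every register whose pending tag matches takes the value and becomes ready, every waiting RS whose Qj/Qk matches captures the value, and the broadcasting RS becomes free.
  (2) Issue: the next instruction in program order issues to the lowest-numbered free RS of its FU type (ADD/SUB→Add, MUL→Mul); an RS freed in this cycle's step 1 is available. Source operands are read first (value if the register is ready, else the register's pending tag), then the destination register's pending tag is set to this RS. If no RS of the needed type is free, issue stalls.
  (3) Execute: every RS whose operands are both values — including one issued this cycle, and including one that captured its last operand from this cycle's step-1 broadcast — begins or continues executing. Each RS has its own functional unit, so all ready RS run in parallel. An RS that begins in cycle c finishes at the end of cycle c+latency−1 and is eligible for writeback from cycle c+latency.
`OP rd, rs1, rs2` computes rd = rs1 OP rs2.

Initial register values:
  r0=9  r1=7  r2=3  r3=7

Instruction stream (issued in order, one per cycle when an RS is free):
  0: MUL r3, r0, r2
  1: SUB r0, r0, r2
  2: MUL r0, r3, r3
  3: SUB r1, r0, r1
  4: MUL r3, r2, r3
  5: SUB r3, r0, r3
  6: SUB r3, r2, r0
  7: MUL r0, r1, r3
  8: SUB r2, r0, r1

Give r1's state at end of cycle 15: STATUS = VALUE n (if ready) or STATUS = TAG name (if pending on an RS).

cycle 1: issue MUL r3<-Mul1 // r0:9,r1:7,r2:3,r3:Mul1
cycle 2: issue SUB r0<-Add1 // r0:Add1,r1:7,r2:3,r3:Mul1
cycle 3: issue MUL r0<-Mul2 // r0:Mul2,r1:7,r2:3,r3:Mul1
cycle 4: CDB Add1=6; issue SUB r1<-Add1 // r0:Mul2,r1:Add1,r2:3,r3:Mul1
cycle 5: CDB Mul1=27; issue MUL r3<-Mul1 // r0:Mul2,r1:Add1,r2:3,r3:Mul1
cycle 6: issue SUB r3<-Add2 // r0:Mul2,r1:Add1,r2:3,r3:Add2
cycle 7: stall // r0:Mul2,r1:Add1,r2:3,r3:Add2
cycle 8: stall // r0:Mul2,r1:Add1,r2:3,r3:Add2
cycle 9: CDB Mul1=81; stall // r0:Mul2,r1:Add1,r2:3,r3:Add2
cycle 10: CDB Mul2=729; stall // r0:729,r1:Add1,r2:3,r3:Add2
cycle 11: stall // r0:729,r1:Add1,r2:3,r3:Add2
cycle 12: CDB Add1=722; issue SUB r3<-Add1 // r0:729,r1:722,r2:3,r3:Add1
cycle 13: CDB Add2=648; issue MUL r0<-Mul1 // r0:Mul1,r1:722,r2:3,r3:Add1
cycle 14: CDB Add1=-726; issue SUB r2<-Add1 // r0:Mul1,r1:722,r2:Add1,r3:-726
cycle 15: - // r0:Mul1,r1:722,r2:Add1,r3:-726

STATUS = VALUE 722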